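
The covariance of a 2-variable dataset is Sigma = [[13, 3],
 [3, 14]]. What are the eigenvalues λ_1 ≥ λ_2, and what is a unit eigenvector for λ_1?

Step 1 — characteristic polynomial of 2×2 Sigma:
  det(Sigma - λI) = λ² - trace · λ + det = 0.
  trace = 13 + 14 = 27, det = 13·14 - (3)² = 173.
Step 2 — discriminant:
  Δ = trace² - 4·det = 729 - 692 = 37.
Step 3 — eigenvalues:
  λ = (trace ± √Δ)/2 = (27 ± 6.0828)/2,
  λ_1 = 16.5414,  λ_2 = 10.4586.

Step 4 — unit eigenvector for λ_1: solve (Sigma - λ_1 I)v = 0. First row:
  (13 - 16.5414)·v_x + (3)·v_y = 0, i.e. (-3.5414)·v_x + (3)·v_y = 0,
  so v ∝ (b, λ_1 - a) = (3, 3.5414) = u.
  ||u|| = √((3)² + (3.5414)²) = √(21.5414) ≈ 4.6413,
  v_1 = u/||u|| ≈ (0.6464, 0.763) (||v_1|| = 1).

λ_1 = 16.5414,  λ_2 = 10.4586;  v_1 ≈ (0.6464, 0.763)


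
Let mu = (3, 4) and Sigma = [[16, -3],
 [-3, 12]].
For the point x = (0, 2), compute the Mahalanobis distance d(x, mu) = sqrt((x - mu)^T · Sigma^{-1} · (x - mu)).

Step 1 — centre the observation: (x - mu) = (-3, -2).

Step 2 — invert Sigma. det(Sigma) = 16·12 - (-3)² = 183.
  Sigma^{-1} = (1/det) · [[d, -b], [-b, a]] = [[0.0656, 0.0164],
 [0.0164, 0.0874]].

Step 3 — form the quadratic (x - mu)^T · Sigma^{-1} · (x - mu):
  Sigma^{-1} · (x - mu) = (-0.2295, -0.224).
  (x - mu)^T · [Sigma^{-1} · (x - mu)] = (-3)·(-0.2295) + (-2)·(-0.224) = 1.1366.

Step 4 — take square root: d = √(1.1366) ≈ 1.0661.

d(x, mu) = √(1.1366) ≈ 1.0661


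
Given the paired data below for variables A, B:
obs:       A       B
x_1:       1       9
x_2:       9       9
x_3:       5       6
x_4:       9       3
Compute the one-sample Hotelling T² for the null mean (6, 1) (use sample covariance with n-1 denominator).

Step 1 — sample mean vector:
  mean(A) = (1 + 9 + 5 + 9) / 4 = 24/4 = 6
  mean(B) = (9 + 9 + 6 + 3) / 4 = 27/4 = 6.75
  x̄ = (6, 6.75),  deviation x̄ - mu_0 = (6, 6.75) - (6, 1) = (0, 5.75).

Step 2 — sample covariance matrix, S[i,j] = (1/(n-1)) · Σ_k (x_{k,i} - mean_i) · (x_{k,j} - mean_j), divisor n-1 = 3:
  S[A,A] = ((-5)·(-5) + (3)·(3) + (-1)·(-1) + (3)·(3)) / 3 = 44/3 = 14.6667
  S[A,B] = ((-5)·(2.25) + (3)·(2.25) + (-1)·(-0.75) + (3)·(-3.75)) / 3 = -15/3 = -5
  S[B,B] = ((2.25)·(2.25) + (2.25)·(2.25) + (-0.75)·(-0.75) + (-3.75)·(-3.75)) / 3 = 24.75/3 = 8.25
  S = [[14.6667, -5],
 [-5, 8.25]].

Step 3 — invert S. det(S) = 14.6667·8.25 - (-5)² = 96.
  S^{-1} = (1/det) · [[d, -b], [-b, a]] = [[0.0859, 0.0521],
 [0.0521, 0.1528]].

Step 4 — quadratic form (x̄ - mu_0)^T · S^{-1} · (x̄ - mu_0):
  S^{-1} · (x̄ - mu_0) = (0.2995, 0.8785),
  (x̄ - mu_0)^T · [...] = (0)·(0.2995) + (5.75)·(0.8785) = 5.0512.

Step 5 — scale by n: T² = 4 · 5.0512 = 20.2049.

T² ≈ 20.2049


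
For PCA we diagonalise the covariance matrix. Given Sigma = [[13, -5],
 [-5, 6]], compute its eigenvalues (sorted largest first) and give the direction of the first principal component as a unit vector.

Step 1 — characteristic polynomial of 2×2 Sigma:
  det(Sigma - λI) = λ² - trace · λ + det = 0.
  trace = 13 + 6 = 19, det = 13·6 - (-5)² = 53.
Step 2 — discriminant:
  Δ = trace² - 4·det = 361 - 212 = 149.
Step 3 — eigenvalues:
  λ = (trace ± √Δ)/2 = (19 ± 12.2066)/2,
  λ_1 = 15.6033,  λ_2 = 3.3967.

Step 4 — unit eigenvector for λ_1: solve (Sigma - λ_1 I)v = 0. First row:
  (13 - 15.6033)·v_x + (-5)·v_y = 0, i.e. (-2.6033)·v_x + (-5)·v_y = 0,
  so v ∝ (b, λ_1 - a) = (-5, 2.6033); multiply by -1 so the first entry is positive: u = (5, -2.6033).
  ||u|| = √((5)² + (-2.6033)²) = √(31.7771) ≈ 5.6371,
  v_1 = u/||u|| ≈ (0.887, -0.4618) (||v_1|| = 1).

λ_1 = 15.6033,  λ_2 = 3.3967;  v_1 ≈ (0.887, -0.4618)


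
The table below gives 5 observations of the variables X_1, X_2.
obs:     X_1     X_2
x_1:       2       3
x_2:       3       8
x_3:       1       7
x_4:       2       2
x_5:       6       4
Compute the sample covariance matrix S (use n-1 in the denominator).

Step 1 — column means:
  mean(X_1) = (2 + 3 + 1 + 2 + 6) / 5 = 14/5 = 2.8
  mean(X_2) = (3 + 8 + 7 + 2 + 4) / 5 = 24/5 = 4.8

Step 2 — sample covariance S[i,j] = (1/(n-1)) · Σ_k (x_{k,i} - mean_i) · (x_{k,j} - mean_j), with n-1 = 4.
  S[X_1,X_1] = ((-0.8)·(-0.8) + (0.2)·(0.2) + (-1.8)·(-1.8) + (-0.8)·(-0.8) + (3.2)·(3.2)) / 4 = 14.8/4 = 3.7
  S[X_1,X_2] = ((-0.8)·(-1.8) + (0.2)·(3.2) + (-1.8)·(2.2) + (-0.8)·(-2.8) + (3.2)·(-0.8)) / 4 = -2.2/4 = -0.55
  S[X_2,X_2] = ((-1.8)·(-1.8) + (3.2)·(3.2) + (2.2)·(2.2) + (-2.8)·(-2.8) + (-0.8)·(-0.8)) / 4 = 26.8/4 = 6.7

S is symmetric (S[j,i] = S[i,j]). Assembling:

S = [[3.7, -0.55],
 [-0.55, 6.7]]


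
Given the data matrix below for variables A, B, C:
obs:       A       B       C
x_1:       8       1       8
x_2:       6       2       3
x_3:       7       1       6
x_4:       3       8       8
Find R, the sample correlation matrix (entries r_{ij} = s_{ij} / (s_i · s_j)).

Step 1 — column means:
  mean(A) = (8 + 6 + 7 + 3) / 4 = 24/4 = 6
  mean(B) = (1 + 2 + 1 + 8) / 4 = 12/4 = 3
  mean(C) = (8 + 3 + 6 + 8) / 4 = 25/4 = 6.25

Step 2 — sample variances and covariances s[i,j] = (1/(n-1)) · Σ_k (x_{k,i} - mean_i) · (x_{k,j} - mean_j), with n-1 = 3:
  s[A,A] = ((2)·(2) + (0)·(0) + (1)·(1) + (-3)·(-3)) / 3 = 14/3 = 4.6667
  s[A,B] = ((2)·(-2) + (0)·(-1) + (1)·(-2) + (-3)·(5)) / 3 = -21/3 = -7
  s[A,C] = ((2)·(1.75) + (0)·(-3.25) + (1)·(-0.25) + (-3)·(1.75)) / 3 = -2/3 = -0.6667
  s[B,B] = ((-2)·(-2) + (-1)·(-1) + (-2)·(-2) + (5)·(5)) / 3 = 34/3 = 11.3333
  s[B,C] = ((-2)·(1.75) + (-1)·(-3.25) + (-2)·(-0.25) + (5)·(1.75)) / 3 = 9/3 = 3
  s[C,C] = ((1.75)·(1.75) + (-3.25)·(-3.25) + (-0.25)·(-0.25) + (1.75)·(1.75)) / 3 = 16.75/3 = 5.5833
  Sample standard deviations s_i = √(s[i,i]):
  s(A) = √(4.6667) = 2.1602
  s(B) = √(11.3333) = 3.3665
  s(C) = √(5.5833) = 2.3629

Step 3 — r_{ij} = s_{ij} / (s_i · s_j):
  r[A,A] = 1 (diagonal).
  r[A,B] = -7 / (2.1602 · 3.3665) = -7 / 7.2725 = -0.9625
  r[A,C] = -0.6667 / (2.1602 · 2.3629) = -0.6667 / 5.1045 = -0.1306
  r[B,B] = 1 (diagonal).
  r[B,C] = 3 / (3.3665 · 2.3629) = 3 / 7.9547 = 0.3771
  r[C,C] = 1 (diagonal).

R is symmetric with unit diagonal. Assembling:

R = [[1, -0.9625, -0.1306],
 [-0.9625, 1, 0.3771],
 [-0.1306, 0.3771, 1]]


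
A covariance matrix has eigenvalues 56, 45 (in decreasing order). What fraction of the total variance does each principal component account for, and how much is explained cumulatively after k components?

Step 1 — total variance = trace(Sigma) = Σ λ_i = 56 + 45 = 101.

Step 2 — fraction explained by component i = λ_i / Σ λ:
  PC1: 56/101 = 0.5545
  PC2: 45/101 = 0.4455

Step 3 — cumulative fraction after k components = (λ_1 + ... + λ_k) / Σ λ:
  k = 1: 56/101 = 0.5545
  k = 2: (56 + 45)/101 = 101/101 = 1

Summary (fraction, with percent):

explained: PC1 0.5545 (55.45%), PC2 0.4455 (44.55%);  cumulative: 0.5545, 1


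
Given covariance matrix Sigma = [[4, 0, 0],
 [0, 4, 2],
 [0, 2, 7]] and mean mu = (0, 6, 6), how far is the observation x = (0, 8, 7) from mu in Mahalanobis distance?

Step 1 — centre the observation: (x - mu) = (0, 2, 1).

Step 2 — invert Sigma (cofactor / det for 3×3, or solve directly):
  Sigma^{-1} = [[0.25, 0, 0],
 [0, 0.2917, -0.0833],
 [0, -0.0833, 0.1667]].

Step 3 — form the quadratic (x - mu)^T · Sigma^{-1} · (x - mu):
  Sigma^{-1} · (x - mu) = (0, 0.5, 0).
  (x - mu)^T · [Sigma^{-1} · (x - mu)] = (0)·(0) + (2)·(0.5) + (1)·(0) = 1.

Step 4 — take square root: d = √(1) ≈ 1.

d(x, mu) = √(1) ≈ 1


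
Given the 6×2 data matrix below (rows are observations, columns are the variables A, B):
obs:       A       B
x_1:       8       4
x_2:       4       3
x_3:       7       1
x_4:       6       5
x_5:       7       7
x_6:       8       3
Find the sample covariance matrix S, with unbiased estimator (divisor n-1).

Step 1 — column means:
  mean(A) = (8 + 4 + 7 + 6 + 7 + 8) / 6 = 40/6 = 6.6667
  mean(B) = (4 + 3 + 1 + 5 + 7 + 3) / 6 = 23/6 = 3.8333

Step 2 — sample covariance S[i,j] = (1/(n-1)) · Σ_k (x_{k,i} - mean_i) · (x_{k,j} - mean_j), with n-1 = 5.
  S[A,A] = ((1.3333)·(1.3333) + (-2.6667)·(-2.6667) + (0.3333)·(0.3333) + (-0.6667)·(-0.6667) + (0.3333)·(0.3333) + (1.3333)·(1.3333)) / 5 = 11.3333/5 = 2.2667
  S[A,B] = ((1.3333)·(0.1667) + (-2.6667)·(-0.8333) + (0.3333)·(-2.8333) + (-0.6667)·(1.1667) + (0.3333)·(3.1667) + (1.3333)·(-0.8333)) / 5 = 0.6667/5 = 0.1333
  S[B,B] = ((0.1667)·(0.1667) + (-0.8333)·(-0.8333) + (-2.8333)·(-2.8333) + (1.1667)·(1.1667) + (3.1667)·(3.1667) + (-0.8333)·(-0.8333)) / 5 = 20.8333/5 = 4.1667

S is symmetric (S[j,i] = S[i,j]). Assembling:

S = [[2.2667, 0.1333],
 [0.1333, 4.1667]]


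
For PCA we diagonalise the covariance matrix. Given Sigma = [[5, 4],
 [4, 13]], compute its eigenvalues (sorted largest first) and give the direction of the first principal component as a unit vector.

Step 1 — characteristic polynomial of 2×2 Sigma:
  det(Sigma - λI) = λ² - trace · λ + det = 0.
  trace = 5 + 13 = 18, det = 5·13 - (4)² = 49.
Step 2 — discriminant:
  Δ = trace² - 4·det = 324 - 196 = 128.
Step 3 — eigenvalues:
  λ = (trace ± √Δ)/2 = (18 ± 11.3137)/2,
  λ_1 = 14.6569,  λ_2 = 3.3431.

Step 4 — unit eigenvector for λ_1: solve (Sigma - λ_1 I)v = 0. First row:
  (5 - 14.6569)·v_x + (4)·v_y = 0, i.e. (-9.6569)·v_x + (4)·v_y = 0,
  so v ∝ (b, λ_1 - a) = (4, 9.6569) = u.
  ||u|| = √((4)² + (9.6569)²) = √(109.2548) ≈ 10.4525,
  v_1 = u/||u|| ≈ (0.3827, 0.9239) (||v_1|| = 1).

λ_1 = 14.6569,  λ_2 = 3.3431;  v_1 ≈ (0.3827, 0.9239)


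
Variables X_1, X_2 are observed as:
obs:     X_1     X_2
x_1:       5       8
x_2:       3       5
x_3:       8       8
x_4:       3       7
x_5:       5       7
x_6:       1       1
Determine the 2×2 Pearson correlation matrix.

Step 1 — column means:
  mean(X_1) = (5 + 3 + 8 + 3 + 5 + 1) / 6 = 25/6 = 4.1667
  mean(X_2) = (8 + 5 + 8 + 7 + 7 + 1) / 6 = 36/6 = 6

Step 2 — sample variances and covariances s[i,j] = (1/(n-1)) · Σ_k (x_{k,i} - mean_i) · (x_{k,j} - mean_j), with n-1 = 5:
  s[X_1,X_1] = ((0.8333)·(0.8333) + (-1.1667)·(-1.1667) + (3.8333)·(3.8333) + (-1.1667)·(-1.1667) + (0.8333)·(0.8333) + (-3.1667)·(-3.1667)) / 5 = 28.8333/5 = 5.7667
  s[X_1,X_2] = ((0.8333)·(2) + (-1.1667)·(-1) + (3.8333)·(2) + (-1.1667)·(1) + (0.8333)·(1) + (-3.1667)·(-5)) / 5 = 26/5 = 5.2
  s[X_2,X_2] = ((2)·(2) + (-1)·(-1) + (2)·(2) + (1)·(1) + (1)·(1) + (-5)·(-5)) / 5 = 36/5 = 7.2
  Sample standard deviations s_i = √(s[i,i]):
  s(X_1) = √(5.7667) = 2.4014
  s(X_2) = √(7.2) = 2.6833

Step 3 — r_{ij} = s_{ij} / (s_i · s_j):
  r[X_1,X_1] = 1 (diagonal).
  r[X_1,X_2] = 5.2 / (2.4014 · 2.6833) = 5.2 / 6.4436 = 0.807
  r[X_2,X_2] = 1 (diagonal).

R is symmetric with unit diagonal. Assembling:

R = [[1, 0.807],
 [0.807, 1]]


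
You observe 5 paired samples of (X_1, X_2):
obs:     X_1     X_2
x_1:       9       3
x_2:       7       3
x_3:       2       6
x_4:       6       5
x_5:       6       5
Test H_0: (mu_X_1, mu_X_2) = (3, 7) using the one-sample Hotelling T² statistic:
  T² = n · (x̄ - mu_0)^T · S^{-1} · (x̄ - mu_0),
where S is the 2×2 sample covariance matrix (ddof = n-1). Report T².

Step 1 — sample mean vector:
  mean(X_1) = (9 + 7 + 2 + 6 + 6) / 5 = 30/5 = 6
  mean(X_2) = (3 + 3 + 6 + 5 + 5) / 5 = 22/5 = 4.4
  x̄ = (6, 4.4),  deviation x̄ - mu_0 = (6, 4.4) - (3, 7) = (3, -2.6).

Step 2 — sample covariance matrix, S[i,j] = (1/(n-1)) · Σ_k (x_{k,i} - mean_i) · (x_{k,j} - mean_j), divisor n-1 = 4:
  S[X_1,X_1] = ((3)·(3) + (1)·(1) + (-4)·(-4) + (0)·(0) + (0)·(0)) / 4 = 26/4 = 6.5
  S[X_1,X_2] = ((3)·(-1.4) + (1)·(-1.4) + (-4)·(1.6) + (0)·(0.6) + (0)·(0.6)) / 4 = -12/4 = -3
  S[X_2,X_2] = ((-1.4)·(-1.4) + (-1.4)·(-1.4) + (1.6)·(1.6) + (0.6)·(0.6) + (0.6)·(0.6)) / 4 = 7.2/4 = 1.8
  S = [[6.5, -3],
 [-3, 1.8]].

Step 3 — invert S. det(S) = 6.5·1.8 - (-3)² = 2.7.
  S^{-1} = (1/det) · [[d, -b], [-b, a]] = [[0.6667, 1.1111],
 [1.1111, 2.4074]].

Step 4 — quadratic form (x̄ - mu_0)^T · S^{-1} · (x̄ - mu_0):
  S^{-1} · (x̄ - mu_0) = (-0.8889, -2.9259),
  (x̄ - mu_0)^T · [...] = (3)·(-0.8889) + (-2.6)·(-2.9259) = 4.9407.

Step 5 — scale by n: T² = 5 · 4.9407 = 24.7037.

T² ≈ 24.7037


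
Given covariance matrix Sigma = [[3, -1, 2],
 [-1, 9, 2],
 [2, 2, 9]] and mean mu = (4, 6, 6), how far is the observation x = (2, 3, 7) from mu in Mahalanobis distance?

Step 1 — centre the observation: (x - mu) = (-2, -3, 1).

Step 2 — invert Sigma (cofactor / det for 3×3, or solve directly):
  Sigma^{-1} = [[0.4326, 0.073, -0.1124],
 [0.073, 0.1292, -0.0449],
 [-0.1124, -0.0449, 0.1461]].

Step 3 — form the quadratic (x - mu)^T · Sigma^{-1} · (x - mu):
  Sigma^{-1} · (x - mu) = (-1.1966, -0.5787, 0.5056).
  (x - mu)^T · [Sigma^{-1} · (x - mu)] = (-2)·(-1.1966) + (-3)·(-0.5787) + (1)·(0.5056) = 4.6348.

Step 4 — take square root: d = √(4.6348) ≈ 2.1529.

d(x, mu) = √(4.6348) ≈ 2.1529


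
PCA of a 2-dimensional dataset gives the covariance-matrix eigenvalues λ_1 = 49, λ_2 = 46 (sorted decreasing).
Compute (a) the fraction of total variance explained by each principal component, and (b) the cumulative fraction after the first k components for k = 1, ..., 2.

Step 1 — total variance = trace(Sigma) = Σ λ_i = 49 + 46 = 95.

Step 2 — fraction explained by component i = λ_i / Σ λ:
  PC1: 49/95 = 0.5158
  PC2: 46/95 = 0.4842

Step 3 — cumulative fraction after k components = (λ_1 + ... + λ_k) / Σ λ:
  k = 1: 49/95 = 0.5158
  k = 2: (49 + 46)/95 = 95/95 = 1

Summary (fraction, with percent):

explained: PC1 0.5158 (51.58%), PC2 0.4842 (48.42%);  cumulative: 0.5158, 1


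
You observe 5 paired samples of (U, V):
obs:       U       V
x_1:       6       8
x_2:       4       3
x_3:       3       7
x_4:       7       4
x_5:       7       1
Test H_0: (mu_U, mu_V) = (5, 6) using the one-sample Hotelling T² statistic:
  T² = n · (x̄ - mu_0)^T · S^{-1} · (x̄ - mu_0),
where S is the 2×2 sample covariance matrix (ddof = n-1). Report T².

Step 1 — sample mean vector:
  mean(U) = (6 + 4 + 3 + 7 + 7) / 5 = 27/5 = 5.4
  mean(V) = (8 + 3 + 7 + 4 + 1) / 5 = 23/5 = 4.6
  x̄ = (5.4, 4.6),  deviation x̄ - mu_0 = (5.4, 4.6) - (5, 6) = (0.4, -1.4).

Step 2 — sample covariance matrix, S[i,j] = (1/(n-1)) · Σ_k (x_{k,i} - mean_i) · (x_{k,j} - mean_j), divisor n-1 = 4:
  S[U,U] = ((0.6)·(0.6) + (-1.4)·(-1.4) + (-2.4)·(-2.4) + (1.6)·(1.6) + (1.6)·(1.6)) / 4 = 13.2/4 = 3.3
  S[U,V] = ((0.6)·(3.4) + (-1.4)·(-1.6) + (-2.4)·(2.4) + (1.6)·(-0.6) + (1.6)·(-3.6)) / 4 = -8.2/4 = -2.05
  S[V,V] = ((3.4)·(3.4) + (-1.6)·(-1.6) + (2.4)·(2.4) + (-0.6)·(-0.6) + (-3.6)·(-3.6)) / 4 = 33.2/4 = 8.3
  S = [[3.3, -2.05],
 [-2.05, 8.3]].

Step 3 — invert S. det(S) = 3.3·8.3 - (-2.05)² = 23.1875.
  S^{-1} = (1/det) · [[d, -b], [-b, a]] = [[0.358, 0.0884],
 [0.0884, 0.1423]].

Step 4 — quadratic form (x̄ - mu_0)^T · S^{-1} · (x̄ - mu_0):
  S^{-1} · (x̄ - mu_0) = (0.0194, -0.1639),
  (x̄ - mu_0)^T · [...] = (0.4)·(0.0194) + (-1.4)·(-0.1639) = 0.2372.

Step 5 — scale by n: T² = 5 · 0.2372 = 1.186.

T² ≈ 1.186


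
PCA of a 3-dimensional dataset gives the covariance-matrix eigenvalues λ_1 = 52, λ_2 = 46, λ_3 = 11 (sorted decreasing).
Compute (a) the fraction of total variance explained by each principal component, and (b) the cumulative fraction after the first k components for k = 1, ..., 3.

Step 1 — total variance = trace(Sigma) = Σ λ_i = 52 + 46 + 11 = 109.

Step 2 — fraction explained by component i = λ_i / Σ λ:
  PC1: 52/109 = 0.4771
  PC2: 46/109 = 0.422
  PC3: 11/109 = 0.1009

Step 3 — cumulative fraction after k components = (λ_1 + ... + λ_k) / Σ λ:
  k = 1: 52/109 = 0.4771
  k = 2: (52 + 46)/109 = 98/109 = 0.8991
  k = 3: (52 + 46 + 11)/109 = 109/109 = 1

Summary (fraction, with percent):

explained: PC1 0.4771 (47.71%), PC2 0.422 (42.2%), PC3 0.1009 (10.09%);  cumulative: 0.4771, 0.8991, 1


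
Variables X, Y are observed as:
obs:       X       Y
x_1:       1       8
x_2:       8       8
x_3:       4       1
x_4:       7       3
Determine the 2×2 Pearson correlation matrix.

Step 1 — column means:
  mean(X) = (1 + 8 + 4 + 7) / 4 = 20/4 = 5
  mean(Y) = (8 + 8 + 1 + 3) / 4 = 20/4 = 5

Step 2 — sample variances and covariances s[i,j] = (1/(n-1)) · Σ_k (x_{k,i} - mean_i) · (x_{k,j} - mean_j), with n-1 = 3:
  s[X,X] = ((-4)·(-4) + (3)·(3) + (-1)·(-1) + (2)·(2)) / 3 = 30/3 = 10
  s[X,Y] = ((-4)·(3) + (3)·(3) + (-1)·(-4) + (2)·(-2)) / 3 = -3/3 = -1
  s[Y,Y] = ((3)·(3) + (3)·(3) + (-4)·(-4) + (-2)·(-2)) / 3 = 38/3 = 12.6667
  Sample standard deviations s_i = √(s[i,i]):
  s(X) = √(10) = 3.1623
  s(Y) = √(12.6667) = 3.559

Step 3 — r_{ij} = s_{ij} / (s_i · s_j):
  r[X,X] = 1 (diagonal).
  r[X,Y] = -1 / (3.1623 · 3.559) = -1 / 11.2546 = -0.0889
  r[Y,Y] = 1 (diagonal).

R is symmetric with unit diagonal. Assembling:

R = [[1, -0.0889],
 [-0.0889, 1]]


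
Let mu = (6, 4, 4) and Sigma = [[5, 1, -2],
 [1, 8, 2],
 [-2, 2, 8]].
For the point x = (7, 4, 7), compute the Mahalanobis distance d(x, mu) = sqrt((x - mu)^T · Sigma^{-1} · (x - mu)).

Step 1 — centre the observation: (x - mu) = (1, 0, 3).

Step 2 — invert Sigma (cofactor / det for 3×3, or solve directly):
  Sigma^{-1} = [[0.2381, -0.0476, 0.0714],
 [-0.0476, 0.1429, -0.0476],
 [0.0714, -0.0476, 0.1548]].

Step 3 — form the quadratic (x - mu)^T · Sigma^{-1} · (x - mu):
  Sigma^{-1} · (x - mu) = (0.4524, -0.1905, 0.5357).
  (x - mu)^T · [Sigma^{-1} · (x - mu)] = (1)·(0.4524) + (0)·(-0.1905) + (3)·(0.5357) = 2.0595.

Step 4 — take square root: d = √(2.0595) ≈ 1.4351.

d(x, mu) = √(2.0595) ≈ 1.4351


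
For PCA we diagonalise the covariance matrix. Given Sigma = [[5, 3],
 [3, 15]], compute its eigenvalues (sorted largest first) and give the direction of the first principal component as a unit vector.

Step 1 — characteristic polynomial of 2×2 Sigma:
  det(Sigma - λI) = λ² - trace · λ + det = 0.
  trace = 5 + 15 = 20, det = 5·15 - (3)² = 66.
Step 2 — discriminant:
  Δ = trace² - 4·det = 400 - 264 = 136.
Step 3 — eigenvalues:
  λ = (trace ± √Δ)/2 = (20 ± 11.6619)/2,
  λ_1 = 15.831,  λ_2 = 4.169.

Step 4 — unit eigenvector for λ_1: solve (Sigma - λ_1 I)v = 0. First row:
  (5 - 15.831)·v_x + (3)·v_y = 0, i.e. (-10.831)·v_x + (3)·v_y = 0,
  so v ∝ (b, λ_1 - a) = (3, 10.831) = u.
  ||u|| = √((3)² + (10.831)²) = √(126.3095) ≈ 11.2388,
  v_1 = u/||u|| ≈ (0.2669, 0.9637) (||v_1|| = 1).

λ_1 = 15.831,  λ_2 = 4.169;  v_1 ≈ (0.2669, 0.9637)


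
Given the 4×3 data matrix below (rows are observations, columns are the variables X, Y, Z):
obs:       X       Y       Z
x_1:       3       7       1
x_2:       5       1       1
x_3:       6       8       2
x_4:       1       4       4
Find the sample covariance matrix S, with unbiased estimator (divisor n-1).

Step 1 — column means:
  mean(X) = (3 + 5 + 6 + 1) / 4 = 15/4 = 3.75
  mean(Y) = (7 + 1 + 8 + 4) / 4 = 20/4 = 5
  mean(Z) = (1 + 1 + 2 + 4) / 4 = 8/4 = 2

Step 2 — sample covariance S[i,j] = (1/(n-1)) · Σ_k (x_{k,i} - mean_i) · (x_{k,j} - mean_j), with n-1 = 3.
  S[X,X] = ((-0.75)·(-0.75) + (1.25)·(1.25) + (2.25)·(2.25) + (-2.75)·(-2.75)) / 3 = 14.75/3 = 4.9167
  S[X,Y] = ((-0.75)·(2) + (1.25)·(-4) + (2.25)·(3) + (-2.75)·(-1)) / 3 = 3/3 = 1
  S[X,Z] = ((-0.75)·(-1) + (1.25)·(-1) + (2.25)·(0) + (-2.75)·(2)) / 3 = -6/3 = -2
  S[Y,Y] = ((2)·(2) + (-4)·(-4) + (3)·(3) + (-1)·(-1)) / 3 = 30/3 = 10
  S[Y,Z] = ((2)·(-1) + (-4)·(-1) + (3)·(0) + (-1)·(2)) / 3 = 0/3 = 0
  S[Z,Z] = ((-1)·(-1) + (-1)·(-1) + (0)·(0) + (2)·(2)) / 3 = 6/3 = 2

S is symmetric (S[j,i] = S[i,j]). Assembling:

S = [[4.9167, 1, -2],
 [1, 10, 0],
 [-2, 0, 2]]


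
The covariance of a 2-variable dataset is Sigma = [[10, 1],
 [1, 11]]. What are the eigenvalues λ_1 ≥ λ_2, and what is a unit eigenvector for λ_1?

Step 1 — characteristic polynomial of 2×2 Sigma:
  det(Sigma - λI) = λ² - trace · λ + det = 0.
  trace = 10 + 11 = 21, det = 10·11 - (1)² = 109.
Step 2 — discriminant:
  Δ = trace² - 4·det = 441 - 436 = 5.
Step 3 — eigenvalues:
  λ = (trace ± √Δ)/2 = (21 ± 2.2361)/2,
  λ_1 = 11.618,  λ_2 = 9.382.

Step 4 — unit eigenvector for λ_1: solve (Sigma - λ_1 I)v = 0. First row:
  (10 - 11.618)·v_x + (1)·v_y = 0, i.e. (-1.618)·v_x + (1)·v_y = 0,
  so v ∝ (b, λ_1 - a) = (1, 1.618) = u.
  ||u|| = √((1)² + (1.618)²) = √(3.618) ≈ 1.9021,
  v_1 = u/||u|| ≈ (0.5257, 0.8507) (||v_1|| = 1).

λ_1 = 11.618,  λ_2 = 9.382;  v_1 ≈ (0.5257, 0.8507)


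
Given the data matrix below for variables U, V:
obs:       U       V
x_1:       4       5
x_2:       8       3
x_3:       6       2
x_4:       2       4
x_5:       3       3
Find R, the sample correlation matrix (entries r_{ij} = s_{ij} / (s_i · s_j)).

Step 1 — column means:
  mean(U) = (4 + 8 + 6 + 2 + 3) / 5 = 23/5 = 4.6
  mean(V) = (5 + 3 + 2 + 4 + 3) / 5 = 17/5 = 3.4

Step 2 — sample variances and covariances s[i,j] = (1/(n-1)) · Σ_k (x_{k,i} - mean_i) · (x_{k,j} - mean_j), with n-1 = 4:
  s[U,U] = ((-0.6)·(-0.6) + (3.4)·(3.4) + (1.4)·(1.4) + (-2.6)·(-2.6) + (-1.6)·(-1.6)) / 4 = 23.2/4 = 5.8
  s[U,V] = ((-0.6)·(1.6) + (3.4)·(-0.4) + (1.4)·(-1.4) + (-2.6)·(0.6) + (-1.6)·(-0.4)) / 4 = -5.2/4 = -1.3
  s[V,V] = ((1.6)·(1.6) + (-0.4)·(-0.4) + (-1.4)·(-1.4) + (0.6)·(0.6) + (-0.4)·(-0.4)) / 4 = 5.2/4 = 1.3
  Sample standard deviations s_i = √(s[i,i]):
  s(U) = √(5.8) = 2.4083
  s(V) = √(1.3) = 1.1402

Step 3 — r_{ij} = s_{ij} / (s_i · s_j):
  r[U,U] = 1 (diagonal).
  r[U,V] = -1.3 / (2.4083 · 1.1402) = -1.3 / 2.7459 = -0.4734
  r[V,V] = 1 (diagonal).

R is symmetric with unit diagonal. Assembling:

R = [[1, -0.4734],
 [-0.4734, 1]]


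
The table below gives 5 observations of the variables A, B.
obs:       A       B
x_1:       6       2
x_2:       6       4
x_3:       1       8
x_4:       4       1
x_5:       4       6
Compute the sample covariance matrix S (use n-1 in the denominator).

Step 1 — column means:
  mean(A) = (6 + 6 + 1 + 4 + 4) / 5 = 21/5 = 4.2
  mean(B) = (2 + 4 + 8 + 1 + 6) / 5 = 21/5 = 4.2

Step 2 — sample covariance S[i,j] = (1/(n-1)) · Σ_k (x_{k,i} - mean_i) · (x_{k,j} - mean_j), with n-1 = 4.
  S[A,A] = ((1.8)·(1.8) + (1.8)·(1.8) + (-3.2)·(-3.2) + (-0.2)·(-0.2) + (-0.2)·(-0.2)) / 4 = 16.8/4 = 4.2
  S[A,B] = ((1.8)·(-2.2) + (1.8)·(-0.2) + (-3.2)·(3.8) + (-0.2)·(-3.2) + (-0.2)·(1.8)) / 4 = -16.2/4 = -4.05
  S[B,B] = ((-2.2)·(-2.2) + (-0.2)·(-0.2) + (3.8)·(3.8) + (-3.2)·(-3.2) + (1.8)·(1.8)) / 4 = 32.8/4 = 8.2

S is symmetric (S[j,i] = S[i,j]). Assembling:

S = [[4.2, -4.05],
 [-4.05, 8.2]]


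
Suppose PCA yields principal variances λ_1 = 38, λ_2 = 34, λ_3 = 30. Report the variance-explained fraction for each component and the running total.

Step 1 — total variance = trace(Sigma) = Σ λ_i = 38 + 34 + 30 = 102.

Step 2 — fraction explained by component i = λ_i / Σ λ:
  PC1: 38/102 = 0.3725
  PC2: 34/102 = 0.3333
  PC3: 30/102 = 0.2941

Step 3 — cumulative fraction after k components = (λ_1 + ... + λ_k) / Σ λ:
  k = 1: 38/102 = 0.3725
  k = 2: (38 + 34)/102 = 72/102 = 0.7059
  k = 3: (38 + 34 + 30)/102 = 102/102 = 1

Summary (fraction, with percent):

explained: PC1 0.3725 (37.25%), PC2 0.3333 (33.33%), PC3 0.2941 (29.41%);  cumulative: 0.3725, 0.7059, 1


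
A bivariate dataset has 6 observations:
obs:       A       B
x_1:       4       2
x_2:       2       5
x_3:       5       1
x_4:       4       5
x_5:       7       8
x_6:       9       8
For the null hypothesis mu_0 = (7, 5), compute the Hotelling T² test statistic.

Step 1 — sample mean vector:
  mean(A) = (4 + 2 + 5 + 4 + 7 + 9) / 6 = 31/6 = 5.1667
  mean(B) = (2 + 5 + 1 + 5 + 8 + 8) / 6 = 29/6 = 4.8333
  x̄ = (5.1667, 4.8333),  deviation x̄ - mu_0 = (5.1667, 4.8333) - (7, 5) = (-1.8333, -0.1667).

Step 2 — sample covariance matrix, S[i,j] = (1/(n-1)) · Σ_k (x_{k,i} - mean_i) · (x_{k,j} - mean_j), divisor n-1 = 5:
  S[A,A] = ((-1.1667)·(-1.1667) + (-3.1667)·(-3.1667) + (-0.1667)·(-0.1667) + (-1.1667)·(-1.1667) + (1.8333)·(1.8333) + (3.8333)·(3.8333)) / 5 = 30.8333/5 = 6.1667
  S[A,B] = ((-1.1667)·(-2.8333) + (-3.1667)·(0.1667) + (-0.1667)·(-3.8333) + (-1.1667)·(0.1667) + (1.8333)·(3.1667) + (3.8333)·(3.1667)) / 5 = 21.1667/5 = 4.2333
  S[B,B] = ((-2.8333)·(-2.8333) + (0.1667)·(0.1667) + (-3.8333)·(-3.8333) + (0.1667)·(0.1667) + (3.1667)·(3.1667) + (3.1667)·(3.1667)) / 5 = 42.8333/5 = 8.5667
  S = [[6.1667, 4.2333],
 [4.2333, 8.5667]].

Step 3 — invert S. det(S) = 6.1667·8.5667 - (4.2333)² = 34.9067.
  S^{-1} = (1/det) · [[d, -b], [-b, a]] = [[0.2454, -0.1213],
 [-0.1213, 0.1767]].

Step 4 — quadratic form (x̄ - mu_0)^T · S^{-1} · (x̄ - mu_0):
  S^{-1} · (x̄ - mu_0) = (-0.4297, 0.1929),
  (x̄ - mu_0)^T · [...] = (-1.8333)·(-0.4297) + (-0.1667)·(0.1929) = 0.7557.

Step 5 — scale by n: T² = 6 · 0.7557 = 4.534.

T² ≈ 4.534


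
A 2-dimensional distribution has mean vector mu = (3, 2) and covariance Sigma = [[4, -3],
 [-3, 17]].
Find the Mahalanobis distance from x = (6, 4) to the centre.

Step 1 — centre the observation: (x - mu) = (3, 2).

Step 2 — invert Sigma. det(Sigma) = 4·17 - (-3)² = 59.
  Sigma^{-1} = (1/det) · [[d, -b], [-b, a]] = [[0.2881, 0.0508],
 [0.0508, 0.0678]].

Step 3 — form the quadratic (x - mu)^T · Sigma^{-1} · (x - mu):
  Sigma^{-1} · (x - mu) = (0.9661, 0.2881).
  (x - mu)^T · [Sigma^{-1} · (x - mu)] = (3)·(0.9661) + (2)·(0.2881) = 3.4746.

Step 4 — take square root: d = √(3.4746) ≈ 1.864.

d(x, mu) = √(3.4746) ≈ 1.864


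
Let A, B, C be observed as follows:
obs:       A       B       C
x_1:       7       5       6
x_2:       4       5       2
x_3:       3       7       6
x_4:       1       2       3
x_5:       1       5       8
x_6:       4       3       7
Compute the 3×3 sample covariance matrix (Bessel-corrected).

Step 1 — column means:
  mean(A) = (7 + 4 + 3 + 1 + 1 + 4) / 6 = 20/6 = 3.3333
  mean(B) = (5 + 5 + 7 + 2 + 5 + 3) / 6 = 27/6 = 4.5
  mean(C) = (6 + 2 + 6 + 3 + 8 + 7) / 6 = 32/6 = 5.3333

Step 2 — sample covariance S[i,j] = (1/(n-1)) · Σ_k (x_{k,i} - mean_i) · (x_{k,j} - mean_j), with n-1 = 5.
  S[A,A] = ((3.6667)·(3.6667) + (0.6667)·(0.6667) + (-0.3333)·(-0.3333) + (-2.3333)·(-2.3333) + (-2.3333)·(-2.3333) + (0.6667)·(0.6667)) / 5 = 25.3333/5 = 5.0667
  S[A,B] = ((3.6667)·(0.5) + (0.6667)·(0.5) + (-0.3333)·(2.5) + (-2.3333)·(-2.5) + (-2.3333)·(0.5) + (0.6667)·(-1.5)) / 5 = 5/5 = 1
  S[A,C] = ((3.6667)·(0.6667) + (0.6667)·(-3.3333) + (-0.3333)·(0.6667) + (-2.3333)·(-2.3333) + (-2.3333)·(2.6667) + (0.6667)·(1.6667)) / 5 = 0.3333/5 = 0.0667
  S[B,B] = ((0.5)·(0.5) + (0.5)·(0.5) + (2.5)·(2.5) + (-2.5)·(-2.5) + (0.5)·(0.5) + (-1.5)·(-1.5)) / 5 = 15.5/5 = 3.1
  S[B,C] = ((0.5)·(0.6667) + (0.5)·(-3.3333) + (2.5)·(0.6667) + (-2.5)·(-2.3333) + (0.5)·(2.6667) + (-1.5)·(1.6667)) / 5 = 5/5 = 1
  S[C,C] = ((0.6667)·(0.6667) + (-3.3333)·(-3.3333) + (0.6667)·(0.6667) + (-2.3333)·(-2.3333) + (2.6667)·(2.6667) + (1.6667)·(1.6667)) / 5 = 27.3333/5 = 5.4667

S is symmetric (S[j,i] = S[i,j]). Assembling:

S = [[5.0667, 1, 0.0667],
 [1, 3.1, 1],
 [0.0667, 1, 5.4667]]


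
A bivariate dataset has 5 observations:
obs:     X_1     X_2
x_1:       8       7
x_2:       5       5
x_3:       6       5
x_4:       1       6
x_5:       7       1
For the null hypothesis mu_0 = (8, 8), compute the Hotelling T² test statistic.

Step 1 — sample mean vector:
  mean(X_1) = (8 + 5 + 6 + 1 + 7) / 5 = 27/5 = 5.4
  mean(X_2) = (7 + 5 + 5 + 6 + 1) / 5 = 24/5 = 4.8
  x̄ = (5.4, 4.8),  deviation x̄ - mu_0 = (5.4, 4.8) - (8, 8) = (-2.6, -3.2).

Step 2 — sample covariance matrix, S[i,j] = (1/(n-1)) · Σ_k (x_{k,i} - mean_i) · (x_{k,j} - mean_j), divisor n-1 = 4:
  S[X_1,X_1] = ((2.6)·(2.6) + (-0.4)·(-0.4) + (0.6)·(0.6) + (-4.4)·(-4.4) + (1.6)·(1.6)) / 4 = 29.2/4 = 7.3
  S[X_1,X_2] = ((2.6)·(2.2) + (-0.4)·(0.2) + (0.6)·(0.2) + (-4.4)·(1.2) + (1.6)·(-3.8)) / 4 = -5.6/4 = -1.4
  S[X_2,X_2] = ((2.2)·(2.2) + (0.2)·(0.2) + (0.2)·(0.2) + (1.2)·(1.2) + (-3.8)·(-3.8)) / 4 = 20.8/4 = 5.2
  S = [[7.3, -1.4],
 [-1.4, 5.2]].

Step 3 — invert S. det(S) = 7.3·5.2 - (-1.4)² = 36.
  S^{-1} = (1/det) · [[d, -b], [-b, a]] = [[0.1444, 0.0389],
 [0.0389, 0.2028]].

Step 4 — quadratic form (x̄ - mu_0)^T · S^{-1} · (x̄ - mu_0):
  S^{-1} · (x̄ - mu_0) = (-0.5, -0.75),
  (x̄ - mu_0)^T · [...] = (-2.6)·(-0.5) + (-3.2)·(-0.75) = 3.7.

Step 5 — scale by n: T² = 5 · 3.7 = 18.5.

T² ≈ 18.5


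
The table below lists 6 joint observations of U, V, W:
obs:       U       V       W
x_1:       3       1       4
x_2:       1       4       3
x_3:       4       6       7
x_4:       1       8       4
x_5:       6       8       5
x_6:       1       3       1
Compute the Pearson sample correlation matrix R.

Step 1 — column means:
  mean(U) = (3 + 1 + 4 + 1 + 6 + 1) / 6 = 16/6 = 2.6667
  mean(V) = (1 + 4 + 6 + 8 + 8 + 3) / 6 = 30/6 = 5
  mean(W) = (4 + 3 + 7 + 4 + 5 + 1) / 6 = 24/6 = 4

Step 2 — sample variances and covariances s[i,j] = (1/(n-1)) · Σ_k (x_{k,i} - mean_i) · (x_{k,j} - mean_j), with n-1 = 5:
  s[U,U] = ((0.3333)·(0.3333) + (-1.6667)·(-1.6667) + (1.3333)·(1.3333) + (-1.6667)·(-1.6667) + (3.3333)·(3.3333) + (-1.6667)·(-1.6667)) / 5 = 21.3333/5 = 4.2667
  s[U,V] = ((0.3333)·(-4) + (-1.6667)·(-1) + (1.3333)·(1) + (-1.6667)·(3) + (3.3333)·(3) + (-1.6667)·(-2)) / 5 = 10/5 = 2
  s[U,W] = ((0.3333)·(0) + (-1.6667)·(-1) + (1.3333)·(3) + (-1.6667)·(0) + (3.3333)·(1) + (-1.6667)·(-3)) / 5 = 14/5 = 2.8
  s[V,V] = ((-4)·(-4) + (-1)·(-1) + (1)·(1) + (3)·(3) + (3)·(3) + (-2)·(-2)) / 5 = 40/5 = 8
  s[V,W] = ((-4)·(0) + (-1)·(-1) + (1)·(3) + (3)·(0) + (3)·(1) + (-2)·(-3)) / 5 = 13/5 = 2.6
  s[W,W] = ((0)·(0) + (-1)·(-1) + (3)·(3) + (0)·(0) + (1)·(1) + (-3)·(-3)) / 5 = 20/5 = 4
  Sample standard deviations s_i = √(s[i,i]):
  s(U) = √(4.2667) = 2.0656
  s(V) = √(8) = 2.8284
  s(W) = √(4) = 2

Step 3 — r_{ij} = s_{ij} / (s_i · s_j):
  r[U,U] = 1 (diagonal).
  r[U,V] = 2 / (2.0656 · 2.8284) = 2 / 5.8424 = 0.3423
  r[U,W] = 2.8 / (2.0656 · 2) = 2.8 / 4.1312 = 0.6778
  r[V,V] = 1 (diagonal).
  r[V,W] = 2.6 / (2.8284 · 2) = 2.6 / 5.6569 = 0.4596
  r[W,W] = 1 (diagonal).

R is symmetric with unit diagonal. Assembling:

R = [[1, 0.3423, 0.6778],
 [0.3423, 1, 0.4596],
 [0.6778, 0.4596, 1]]


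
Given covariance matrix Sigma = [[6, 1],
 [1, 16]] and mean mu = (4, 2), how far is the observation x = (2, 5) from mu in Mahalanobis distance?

Step 1 — centre the observation: (x - mu) = (-2, 3).

Step 2 — invert Sigma. det(Sigma) = 6·16 - (1)² = 95.
  Sigma^{-1} = (1/det) · [[d, -b], [-b, a]] = [[0.1684, -0.0105],
 [-0.0105, 0.0632]].

Step 3 — form the quadratic (x - mu)^T · Sigma^{-1} · (x - mu):
  Sigma^{-1} · (x - mu) = (-0.3684, 0.2105).
  (x - mu)^T · [Sigma^{-1} · (x - mu)] = (-2)·(-0.3684) + (3)·(0.2105) = 1.3684.

Step 4 — take square root: d = √(1.3684) ≈ 1.1698.

d(x, mu) = √(1.3684) ≈ 1.1698


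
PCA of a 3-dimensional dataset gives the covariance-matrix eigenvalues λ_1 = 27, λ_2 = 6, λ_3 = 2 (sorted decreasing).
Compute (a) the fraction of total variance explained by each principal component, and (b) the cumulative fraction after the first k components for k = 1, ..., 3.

Step 1 — total variance = trace(Sigma) = Σ λ_i = 27 + 6 + 2 = 35.

Step 2 — fraction explained by component i = λ_i / Σ λ:
  PC1: 27/35 = 0.7714
  PC2: 6/35 = 0.1714
  PC3: 2/35 = 0.0571

Step 3 — cumulative fraction after k components = (λ_1 + ... + λ_k) / Σ λ:
  k = 1: 27/35 = 0.7714
  k = 2: (27 + 6)/35 = 33/35 = 0.9429
  k = 3: (27 + 6 + 2)/35 = 35/35 = 1

Summary (fraction, with percent):

explained: PC1 0.7714 (77.14%), PC2 0.1714 (17.14%), PC3 0.0571 (5.71%);  cumulative: 0.7714, 0.9429, 1


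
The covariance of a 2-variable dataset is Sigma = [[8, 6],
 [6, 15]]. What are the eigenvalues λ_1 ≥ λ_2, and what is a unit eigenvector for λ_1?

Step 1 — characteristic polynomial of 2×2 Sigma:
  det(Sigma - λI) = λ² - trace · λ + det = 0.
  trace = 8 + 15 = 23, det = 8·15 - (6)² = 84.
Step 2 — discriminant:
  Δ = trace² - 4·det = 529 - 336 = 193.
Step 3 — eigenvalues:
  λ = (trace ± √Δ)/2 = (23 ± 13.8924)/2,
  λ_1 = 18.4462,  λ_2 = 4.5538.

Step 4 — unit eigenvector for λ_1: solve (Sigma - λ_1 I)v = 0. First row:
  (8 - 18.4462)·v_x + (6)·v_y = 0, i.e. (-10.4462)·v_x + (6)·v_y = 0,
  so v ∝ (b, λ_1 - a) = (6, 10.4462) = u.
  ||u|| = √((6)² + (10.4462)²) = √(145.1236) ≈ 12.0467,
  v_1 = u/||u|| ≈ (0.4981, 0.8671) (||v_1|| = 1).

λ_1 = 18.4462,  λ_2 = 4.5538;  v_1 ≈ (0.4981, 0.8671)


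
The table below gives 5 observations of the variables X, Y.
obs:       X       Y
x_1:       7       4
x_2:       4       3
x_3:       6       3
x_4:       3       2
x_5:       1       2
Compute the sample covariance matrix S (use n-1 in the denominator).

Step 1 — column means:
  mean(X) = (7 + 4 + 6 + 3 + 1) / 5 = 21/5 = 4.2
  mean(Y) = (4 + 3 + 3 + 2 + 2) / 5 = 14/5 = 2.8

Step 2 — sample covariance S[i,j] = (1/(n-1)) · Σ_k (x_{k,i} - mean_i) · (x_{k,j} - mean_j), with n-1 = 4.
  S[X,X] = ((2.8)·(2.8) + (-0.2)·(-0.2) + (1.8)·(1.8) + (-1.2)·(-1.2) + (-3.2)·(-3.2)) / 4 = 22.8/4 = 5.7
  S[X,Y] = ((2.8)·(1.2) + (-0.2)·(0.2) + (1.8)·(0.2) + (-1.2)·(-0.8) + (-3.2)·(-0.8)) / 4 = 7.2/4 = 1.8
  S[Y,Y] = ((1.2)·(1.2) + (0.2)·(0.2) + (0.2)·(0.2) + (-0.8)·(-0.8) + (-0.8)·(-0.8)) / 4 = 2.8/4 = 0.7

S is symmetric (S[j,i] = S[i,j]). Assembling:

S = [[5.7, 1.8],
 [1.8, 0.7]]


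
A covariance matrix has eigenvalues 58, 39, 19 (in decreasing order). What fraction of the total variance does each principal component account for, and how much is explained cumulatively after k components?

Step 1 — total variance = trace(Sigma) = Σ λ_i = 58 + 39 + 19 = 116.

Step 2 — fraction explained by component i = λ_i / Σ λ:
  PC1: 58/116 = 0.5
  PC2: 39/116 = 0.3362
  PC3: 19/116 = 0.1638

Step 3 — cumulative fraction after k components = (λ_1 + ... + λ_k) / Σ λ:
  k = 1: 58/116 = 0.5
  k = 2: (58 + 39)/116 = 97/116 = 0.8362
  k = 3: (58 + 39 + 19)/116 = 116/116 = 1

Summary (fraction, with percent):

explained: PC1 0.5 (50%), PC2 0.3362 (33.62%), PC3 0.1638 (16.38%);  cumulative: 0.5, 0.8362, 1


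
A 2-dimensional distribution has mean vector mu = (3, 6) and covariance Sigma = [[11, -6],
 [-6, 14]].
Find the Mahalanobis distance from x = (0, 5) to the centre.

Step 1 — centre the observation: (x - mu) = (-3, -1).

Step 2 — invert Sigma. det(Sigma) = 11·14 - (-6)² = 118.
  Sigma^{-1} = (1/det) · [[d, -b], [-b, a]] = [[0.1186, 0.0508],
 [0.0508, 0.0932]].

Step 3 — form the quadratic (x - mu)^T · Sigma^{-1} · (x - mu):
  Sigma^{-1} · (x - mu) = (-0.4068, -0.2458).
  (x - mu)^T · [Sigma^{-1} · (x - mu)] = (-3)·(-0.4068) + (-1)·(-0.2458) = 1.4661.

Step 4 — take square root: d = √(1.4661) ≈ 1.2108.

d(x, mu) = √(1.4661) ≈ 1.2108


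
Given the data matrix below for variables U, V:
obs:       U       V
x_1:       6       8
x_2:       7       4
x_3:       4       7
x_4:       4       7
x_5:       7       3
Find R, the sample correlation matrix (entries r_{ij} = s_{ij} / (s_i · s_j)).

Step 1 — column means:
  mean(U) = (6 + 7 + 4 + 4 + 7) / 5 = 28/5 = 5.6
  mean(V) = (8 + 4 + 7 + 7 + 3) / 5 = 29/5 = 5.8

Step 2 — sample variances and covariances s[i,j] = (1/(n-1)) · Σ_k (x_{k,i} - mean_i) · (x_{k,j} - mean_j), with n-1 = 4:
  s[U,U] = ((0.4)·(0.4) + (1.4)·(1.4) + (-1.6)·(-1.6) + (-1.6)·(-1.6) + (1.4)·(1.4)) / 4 = 9.2/4 = 2.3
  s[U,V] = ((0.4)·(2.2) + (1.4)·(-1.8) + (-1.6)·(1.2) + (-1.6)·(1.2) + (1.4)·(-2.8)) / 4 = -9.4/4 = -2.35
  s[V,V] = ((2.2)·(2.2) + (-1.8)·(-1.8) + (1.2)·(1.2) + (1.2)·(1.2) + (-2.8)·(-2.8)) / 4 = 18.8/4 = 4.7
  Sample standard deviations s_i = √(s[i,i]):
  s(U) = √(2.3) = 1.5166
  s(V) = √(4.7) = 2.1679

Step 3 — r_{ij} = s_{ij} / (s_i · s_j):
  r[U,U] = 1 (diagonal).
  r[U,V] = -2.35 / (1.5166 · 2.1679) = -2.35 / 3.2879 = -0.7148
  r[V,V] = 1 (diagonal).

R is symmetric with unit diagonal. Assembling:

R = [[1, -0.7148],
 [-0.7148, 1]]


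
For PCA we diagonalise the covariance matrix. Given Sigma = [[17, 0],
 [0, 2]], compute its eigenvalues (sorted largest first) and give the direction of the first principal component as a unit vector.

Step 1 — characteristic polynomial of 2×2 Sigma:
  det(Sigma - λI) = λ² - trace · λ + det = 0.
  trace = 17 + 2 = 19, det = 17·2 - (0)² = 34.
Step 2 — discriminant:
  Δ = trace² - 4·det = 361 - 136 = 225.
Step 3 — eigenvalues:
  λ = (trace ± √Δ)/2 = (19 ± 15)/2,
  λ_1 = 17,  λ_2 = 2.

Step 4 — unit eigenvector for λ_1: Sigma is diagonal, so its eigenvectors are the coordinate axes. λ_1 = 17 is the diagonal entry on the first coordinate axis, hence
  v_1 = (1, 0) (||v_1|| = 1).

λ_1 = 17,  λ_2 = 2;  v_1 ≈ (1, 0)


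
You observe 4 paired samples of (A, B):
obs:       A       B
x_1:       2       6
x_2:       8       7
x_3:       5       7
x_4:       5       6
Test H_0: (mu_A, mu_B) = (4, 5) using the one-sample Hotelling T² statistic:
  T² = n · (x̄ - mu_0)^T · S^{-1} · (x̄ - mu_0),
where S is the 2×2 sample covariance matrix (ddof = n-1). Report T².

Step 1 — sample mean vector:
  mean(A) = (2 + 8 + 5 + 5) / 4 = 20/4 = 5
  mean(B) = (6 + 7 + 7 + 6) / 4 = 26/4 = 6.5
  x̄ = (5, 6.5),  deviation x̄ - mu_0 = (5, 6.5) - (4, 5) = (1, 1.5).

Step 2 — sample covariance matrix, S[i,j] = (1/(n-1)) · Σ_k (x_{k,i} - mean_i) · (x_{k,j} - mean_j), divisor n-1 = 3:
  S[A,A] = ((-3)·(-3) + (3)·(3) + (0)·(0) + (0)·(0)) / 3 = 18/3 = 6
  S[A,B] = ((-3)·(-0.5) + (3)·(0.5) + (0)·(0.5) + (0)·(-0.5)) / 3 = 3/3 = 1
  S[B,B] = ((-0.5)·(-0.5) + (0.5)·(0.5) + (0.5)·(0.5) + (-0.5)·(-0.5)) / 3 = 1/3 = 0.3333
  S = [[6, 1],
 [1, 0.3333]].

Step 3 — invert S. det(S) = 6·0.3333 - (1)² = 1.
  S^{-1} = (1/det) · [[d, -b], [-b, a]] = [[0.3333, -1],
 [-1, 6]].

Step 4 — quadratic form (x̄ - mu_0)^T · S^{-1} · (x̄ - mu_0):
  S^{-1} · (x̄ - mu_0) = (-1.1667, 8),
  (x̄ - mu_0)^T · [...] = (1)·(-1.1667) + (1.5)·(8) = 10.8333.

Step 5 — scale by n: T² = 4 · 10.8333 = 43.3333.

T² ≈ 43.3333


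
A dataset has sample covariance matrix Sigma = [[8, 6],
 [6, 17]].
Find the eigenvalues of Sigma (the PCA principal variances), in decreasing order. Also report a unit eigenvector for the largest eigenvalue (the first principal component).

Step 1 — characteristic polynomial of 2×2 Sigma:
  det(Sigma - λI) = λ² - trace · λ + det = 0.
  trace = 8 + 17 = 25, det = 8·17 - (6)² = 100.
Step 2 — discriminant:
  Δ = trace² - 4·det = 625 - 400 = 225.
Step 3 — eigenvalues:
  λ = (trace ± √Δ)/2 = (25 ± 15)/2,
  λ_1 = 20,  λ_2 = 5.

Step 4 — unit eigenvector for λ_1: solve (Sigma - λ_1 I)v = 0. First row:
  (8 - 20)·v_x + (6)·v_y = 0, i.e. (-12)·v_x + (6)·v_y = 0,
  so v ∝ (b, λ_1 - a) = (6, 12) = u.
  ||u|| = √((6)² + (12)²) = √(180) ≈ 13.4164,
  v_1 = u/||u|| ≈ (0.4472, 0.8944) (||v_1|| = 1).

λ_1 = 20,  λ_2 = 5;  v_1 ≈ (0.4472, 0.8944)


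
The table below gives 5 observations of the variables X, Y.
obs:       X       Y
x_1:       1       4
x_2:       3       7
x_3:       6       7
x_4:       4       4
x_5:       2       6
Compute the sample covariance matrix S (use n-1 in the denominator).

Step 1 — column means:
  mean(X) = (1 + 3 + 6 + 4 + 2) / 5 = 16/5 = 3.2
  mean(Y) = (4 + 7 + 7 + 4 + 6) / 5 = 28/5 = 5.6

Step 2 — sample covariance S[i,j] = (1/(n-1)) · Σ_k (x_{k,i} - mean_i) · (x_{k,j} - mean_j), with n-1 = 4.
  S[X,X] = ((-2.2)·(-2.2) + (-0.2)·(-0.2) + (2.8)·(2.8) + (0.8)·(0.8) + (-1.2)·(-1.2)) / 4 = 14.8/4 = 3.7
  S[X,Y] = ((-2.2)·(-1.6) + (-0.2)·(1.4) + (2.8)·(1.4) + (0.8)·(-1.6) + (-1.2)·(0.4)) / 4 = 5.4/4 = 1.35
  S[Y,Y] = ((-1.6)·(-1.6) + (1.4)·(1.4) + (1.4)·(1.4) + (-1.6)·(-1.6) + (0.4)·(0.4)) / 4 = 9.2/4 = 2.3

S is symmetric (S[j,i] = S[i,j]). Assembling:

S = [[3.7, 1.35],
 [1.35, 2.3]]


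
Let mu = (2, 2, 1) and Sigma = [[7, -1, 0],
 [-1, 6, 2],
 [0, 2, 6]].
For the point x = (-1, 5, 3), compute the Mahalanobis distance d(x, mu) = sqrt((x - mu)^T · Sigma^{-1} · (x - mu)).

Step 1 — centre the observation: (x - mu) = (-3, 3, 2).

Step 2 — invert Sigma (cofactor / det for 3×3, or solve directly):
  Sigma^{-1} = [[0.1468, 0.0275, -0.0092],
 [0.0275, 0.1927, -0.0642],
 [-0.0092, -0.0642, 0.1881]].

Step 3 — form the quadratic (x - mu)^T · Sigma^{-1} · (x - mu):
  Sigma^{-1} · (x - mu) = (-0.3761, 0.367, 0.211).
  (x - mu)^T · [Sigma^{-1} · (x - mu)] = (-3)·(-0.3761) + (3)·(0.367) + (2)·(0.211) = 2.6514.

Step 4 — take square root: d = √(2.6514) ≈ 1.6283.

d(x, mu) = √(2.6514) ≈ 1.6283
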